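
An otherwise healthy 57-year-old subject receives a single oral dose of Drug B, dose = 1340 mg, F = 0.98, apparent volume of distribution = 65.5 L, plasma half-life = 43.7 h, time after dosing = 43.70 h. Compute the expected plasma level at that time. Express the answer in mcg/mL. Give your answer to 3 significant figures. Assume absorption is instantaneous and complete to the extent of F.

Amount reaching circulation = F × Dose = 0.98 × 1340 = 1313 mg
C₀ = F·Dose / Vd = 1313 / 65.5 = 20.05 mg/L
k = ln2 / t½ = 0.693147 / 43.7 = 0.01586 h⁻¹
t / t½ = 43.70 / 43.7 = 1 half-lives
C = C₀ × (1/2)^1 = 20.05 × 0.5000 = 10.03 mg/L
(10.03 mg/L = 10.03 mcg/mL)

10.0 mcg/mL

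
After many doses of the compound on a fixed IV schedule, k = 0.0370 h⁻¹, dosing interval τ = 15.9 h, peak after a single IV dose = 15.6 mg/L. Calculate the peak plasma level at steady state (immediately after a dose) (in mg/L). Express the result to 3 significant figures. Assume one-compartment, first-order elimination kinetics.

35.1 mg/L

e^(−kτ) = e^(−0.03700 × 15.9) = 0.5553
Accumulation ratio R = 1 / (1 − e^(−kτ)) = 1 / (1 − 0.5553) = 2.249
Steady-state peak = C₀ × R = 15.6 × 2.249 = 35.08 mg/L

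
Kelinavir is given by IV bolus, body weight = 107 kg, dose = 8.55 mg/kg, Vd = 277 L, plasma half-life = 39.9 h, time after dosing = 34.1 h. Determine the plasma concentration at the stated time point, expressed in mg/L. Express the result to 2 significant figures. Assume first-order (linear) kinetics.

Total dose = 8.55 × 107 = 914.9 mg
C₀ = Dose / Vd = 914.9 / 277 = 3.303 mg/L
k = ln2 / t½ = 0.693147 / 39.9 = 0.01737 h⁻¹
C = C₀ · e^(−k·t) = 3.303 × e^(−0.01737 × 34.1)
  = 3.303 × 0.5530 = 1.827 mg/L

1.8 mg/L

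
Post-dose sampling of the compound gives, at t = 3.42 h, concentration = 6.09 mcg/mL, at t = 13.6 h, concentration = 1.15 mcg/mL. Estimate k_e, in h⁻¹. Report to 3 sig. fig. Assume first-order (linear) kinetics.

k = ln(C₁/C₂) / (t₂ − t₁) = ln(6.09/1.15) / (13.6 − 3.42)
  = 1.667 / 10.18 = 0.1638 h⁻¹

0.164 h⁻¹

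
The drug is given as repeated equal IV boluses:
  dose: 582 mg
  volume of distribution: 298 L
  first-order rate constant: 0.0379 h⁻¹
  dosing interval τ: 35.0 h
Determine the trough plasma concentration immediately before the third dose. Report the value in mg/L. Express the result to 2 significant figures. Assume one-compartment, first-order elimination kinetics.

0.66 mg/L

C₀ per dose = Dose / Vd = 582 / 298 = 1.953 mg/L
Fraction remaining after one interval: r = e^(−kτ) = e^(−0.03790 × 35.0) = 0.2654
Before dose 3, 2 doses have been given (aged 1τ, 2τ).
C_trough = C₀ × (r + r²) = 1.953 × (0.2654 + 0.07044) = 0.6559 mg/L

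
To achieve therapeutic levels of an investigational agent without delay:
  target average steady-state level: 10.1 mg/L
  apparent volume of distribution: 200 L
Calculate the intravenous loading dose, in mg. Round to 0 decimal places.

LD = Css × Vd = 10.1 × 200 = 2020 mg

2020 mg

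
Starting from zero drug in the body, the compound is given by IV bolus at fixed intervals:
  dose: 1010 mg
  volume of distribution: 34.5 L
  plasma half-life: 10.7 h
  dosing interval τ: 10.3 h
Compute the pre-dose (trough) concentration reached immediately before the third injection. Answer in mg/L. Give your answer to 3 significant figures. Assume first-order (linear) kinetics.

C₀ per dose = Dose / Vd = 1010 / 34.5 = 29.28 mg/L
k = ln2 / t½ = 0.693147 / 10.7 = 0.06478 h⁻¹
Fraction remaining after one interval: r = e^(−kτ) = e^(−0.06478 × 10.3) = 0.5131
Before dose 3, 2 doses have been given (aged 1τ, 2τ).
C_trough = C₀ × (r + r²) = 29.28 × (0.5131 + 0.2633) = 22.73 mg/L

22.7 mg/L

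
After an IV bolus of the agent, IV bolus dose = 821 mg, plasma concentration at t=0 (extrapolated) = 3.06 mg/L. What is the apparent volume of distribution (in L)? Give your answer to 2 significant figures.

Vd = Dose / C₀ = 821.0 / 3.06 = 268.3 L

270 L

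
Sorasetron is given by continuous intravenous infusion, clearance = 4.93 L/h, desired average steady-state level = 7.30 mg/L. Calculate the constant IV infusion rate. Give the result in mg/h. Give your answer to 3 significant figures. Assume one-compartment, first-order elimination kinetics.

At steady state, infusion rate R₀ = Css × CL = 7.30 × 4.930 = 35.99 mg/h

36.0 mg/h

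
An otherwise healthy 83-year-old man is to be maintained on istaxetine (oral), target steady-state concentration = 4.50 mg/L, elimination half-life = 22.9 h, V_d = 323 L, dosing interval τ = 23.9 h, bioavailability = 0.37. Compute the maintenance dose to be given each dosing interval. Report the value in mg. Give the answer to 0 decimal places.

k = ln2 / t½ = 0.693147 / 22.9 = 0.03027 h⁻¹
CL = k × Vd = 0.03027 × 323 = 9.777 L/h
At steady state, F × (Dose/τ) = Css × CL.
Dose = Css × CL × τ / F = 4.50 × 9.777 × 23.9 / 0.37 = 2842 mg

2842 mg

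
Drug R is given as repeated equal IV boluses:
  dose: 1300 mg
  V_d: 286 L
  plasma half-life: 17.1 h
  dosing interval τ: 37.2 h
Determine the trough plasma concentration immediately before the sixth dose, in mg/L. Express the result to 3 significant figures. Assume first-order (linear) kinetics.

1.29 mg/L

C₀ per dose = Dose / Vd = 1300 / 286 = 4.545 mg/L
k = ln2 / t½ = 0.693147 / 17.1 = 0.04053 h⁻¹
Fraction remaining after one interval: r = e^(−kτ) = e^(−0.04053 × 37.2) = 0.2214
Before dose 6, 5 doses have been given (aged 1τ, 2τ, 3τ, 4τ, 5τ).
C_trough = C₀ × (r + r² + … + r^5) = C₀ × r(1−r^5)/(1−r)
        = 4.545 × 0.2214 × (1 − 0.0005320) / (1 − 0.2214) = 1.292 mg/L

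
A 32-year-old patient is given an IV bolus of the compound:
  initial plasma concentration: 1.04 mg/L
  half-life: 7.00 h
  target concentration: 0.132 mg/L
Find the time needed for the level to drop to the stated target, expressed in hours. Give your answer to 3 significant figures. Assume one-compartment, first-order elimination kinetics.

20.8 h

k = ln2 / t½ = 0.693147 / 7.00 = 0.09902 h⁻¹
t = ln(C₀ / C) / k = ln(1.040 / 0.132) / 0.09902
  = ln(7.879) / 0.09902 = 2.064 / 0.09902 = 20.84 h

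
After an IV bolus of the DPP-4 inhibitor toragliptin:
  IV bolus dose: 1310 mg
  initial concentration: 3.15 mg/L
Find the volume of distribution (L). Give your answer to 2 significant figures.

Vd = Dose / C₀ = 1310 / 3.15 = 415.9 L

420 L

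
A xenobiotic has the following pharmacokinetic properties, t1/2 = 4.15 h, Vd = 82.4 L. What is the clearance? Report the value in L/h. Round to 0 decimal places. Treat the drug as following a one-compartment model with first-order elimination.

k = ln2 / t½ = 0.693147 / 4.15 = 0.1670 h⁻¹
CL = k × Vd = 0.1670 × 82.4 = 13.76 L/h

14 L/h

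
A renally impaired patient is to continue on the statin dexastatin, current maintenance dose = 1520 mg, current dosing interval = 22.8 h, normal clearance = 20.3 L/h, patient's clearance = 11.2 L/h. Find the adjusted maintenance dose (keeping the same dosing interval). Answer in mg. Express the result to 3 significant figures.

To keep the same average steady-state level, dosing rate must scale with clearance.
CL ratio = 11.2 / 20.3 = 0.5517
New dose (same interval) = 1520 × 0.5517 = 838.6 mg

839 mg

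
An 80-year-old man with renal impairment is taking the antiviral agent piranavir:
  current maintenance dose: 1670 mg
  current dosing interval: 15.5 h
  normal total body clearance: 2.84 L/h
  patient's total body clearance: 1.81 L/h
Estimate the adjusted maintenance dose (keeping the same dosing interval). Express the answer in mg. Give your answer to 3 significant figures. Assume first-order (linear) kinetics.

1060 mg

To keep the same average steady-state level, dosing rate must scale with clearance.
CL ratio = 1.81 / 2.84 = 0.6373
New dose (same interval) = 1670 × 0.6373 = 1064 mg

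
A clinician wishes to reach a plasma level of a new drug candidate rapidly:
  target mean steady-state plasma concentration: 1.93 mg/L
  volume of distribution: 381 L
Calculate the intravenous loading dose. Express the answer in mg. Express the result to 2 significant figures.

LD = Css × Vd = 1.93 × 381 = 735.3 mg

740 mg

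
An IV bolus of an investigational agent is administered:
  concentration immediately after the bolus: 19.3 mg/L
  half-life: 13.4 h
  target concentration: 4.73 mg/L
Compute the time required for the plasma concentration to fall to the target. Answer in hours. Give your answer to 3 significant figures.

k = ln2 / t½ = 0.693147 / 13.4 = 0.05173 h⁻¹
t = ln(C₀ / C) / k = ln(19.30 / 4.73) / 0.05173
  = ln(4.080) / 0.05173 = 1.406 / 0.05173 = 27.18 h

27.2 h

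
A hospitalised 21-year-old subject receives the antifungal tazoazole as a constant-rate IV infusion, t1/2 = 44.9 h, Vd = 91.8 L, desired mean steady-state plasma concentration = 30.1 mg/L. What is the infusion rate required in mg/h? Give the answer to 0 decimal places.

43 mg/h

k = ln2 / t½ = 0.693147 / 44.9 = 0.01544 h⁻¹
CL = k × Vd = 0.01544 × 91.8 = 1.417 L/h
At steady state, infusion rate R₀ = Css × CL = 30.1 × 1.417 = 42.65 mg/h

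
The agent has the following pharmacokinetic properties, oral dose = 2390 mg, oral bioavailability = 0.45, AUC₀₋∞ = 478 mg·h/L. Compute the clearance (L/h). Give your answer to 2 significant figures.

CL = F·Dose / AUC = 0.45 × 2390 / 478 = 2.250 L/h

2.3 L/h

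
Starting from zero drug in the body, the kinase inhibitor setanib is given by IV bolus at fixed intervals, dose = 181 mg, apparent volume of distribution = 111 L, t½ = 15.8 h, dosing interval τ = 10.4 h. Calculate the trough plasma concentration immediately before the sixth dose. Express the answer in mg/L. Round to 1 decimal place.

C₀ per dose = Dose / Vd = 181 / 111 = 1.631 mg/L
k = ln2 / t½ = 0.693147 / 15.8 = 0.04387 h⁻¹
Fraction remaining after one interval: r = e^(−kτ) = e^(−0.04387 × 10.4) = 0.6337
Before dose 6, 5 doses have been given (aged 1τ, 2τ, 3τ, 4τ, 5τ).
C_trough = C₀ × (r + r² + … + r^5) = C₀ × r(1−r^5)/(1−r)
        = 1.631 × 0.6337 × (1 − 0.1022) / (1 − 0.6337) = 2.533 mg/L

2.5 mg/L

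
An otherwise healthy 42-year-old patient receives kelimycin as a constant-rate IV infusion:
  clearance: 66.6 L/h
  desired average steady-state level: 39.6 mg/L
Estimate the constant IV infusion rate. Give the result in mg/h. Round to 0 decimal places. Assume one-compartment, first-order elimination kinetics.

2637 mg/h

At steady state, infusion rate R₀ = Css × CL = 39.6 × 66.60 = 2637 mg/h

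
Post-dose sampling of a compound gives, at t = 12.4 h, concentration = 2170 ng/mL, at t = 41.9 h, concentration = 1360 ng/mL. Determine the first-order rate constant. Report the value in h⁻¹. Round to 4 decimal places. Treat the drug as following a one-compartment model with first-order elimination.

0.0158 h⁻¹

k = ln(C₁/C₂) / (t₂ − t₁) = ln(2170/1360) / (41.9 − 12.4)
  = 0.4672 / 29.50 = 0.01584 h⁻¹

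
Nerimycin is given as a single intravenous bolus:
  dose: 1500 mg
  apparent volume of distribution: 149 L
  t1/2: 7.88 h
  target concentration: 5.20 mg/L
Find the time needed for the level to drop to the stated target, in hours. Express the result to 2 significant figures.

C₀ = Dose / Vd = 1500 / 149 = 10.07 mg/L
k = ln2 / t½ = 0.693147 / 7.88 = 0.08796 h⁻¹
t = ln(C₀ / C) / k = ln(10.07 / 5.20) / 0.08796
  = ln(1.937) / 0.08796 = 0.6611 / 0.08796 = 7.516 h

7.5 h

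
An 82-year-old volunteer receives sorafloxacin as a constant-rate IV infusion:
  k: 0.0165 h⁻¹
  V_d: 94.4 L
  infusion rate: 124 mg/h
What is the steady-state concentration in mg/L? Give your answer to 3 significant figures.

CL = k × Vd = 0.01650 × 94.4 = 1.558 L/h
At steady state Css = R₀ / CL = 124 / 1.558 = 79.59 mg/L

79.6 mg/L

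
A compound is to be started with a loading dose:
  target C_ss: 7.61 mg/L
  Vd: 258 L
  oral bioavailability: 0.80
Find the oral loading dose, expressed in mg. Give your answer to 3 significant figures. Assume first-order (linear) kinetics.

LD = Css × Vd / F = 7.61 × 258 / 0.80 = 2454 mg

2450 mg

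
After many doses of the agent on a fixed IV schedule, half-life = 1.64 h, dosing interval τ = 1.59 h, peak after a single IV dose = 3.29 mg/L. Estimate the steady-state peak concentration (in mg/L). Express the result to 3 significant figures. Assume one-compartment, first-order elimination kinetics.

6.72 mg/L

k = ln2 / t½ = 0.693147 / 1.64 = 0.4227 h⁻¹
e^(−kτ) = e^(−0.4227 × 1.59) = 0.5106
Accumulation ratio R = 1 / (1 − e^(−kτ)) = 1 / (1 − 0.5106) = 2.043
Steady-state peak = C₀ × R = 3.29 × 2.043 = 6.721 mg/L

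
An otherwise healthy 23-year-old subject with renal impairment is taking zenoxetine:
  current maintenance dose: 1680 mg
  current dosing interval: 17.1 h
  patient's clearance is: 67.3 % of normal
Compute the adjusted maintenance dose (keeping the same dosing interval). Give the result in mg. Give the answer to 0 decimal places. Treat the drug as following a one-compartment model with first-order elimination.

1131 mg

To keep the same average steady-state level, dosing rate must scale with clearance.
CL ratio = 67.3 / 100 = 0.6730
New dose (same interval) = 1680 × 0.6730 = 1131 mg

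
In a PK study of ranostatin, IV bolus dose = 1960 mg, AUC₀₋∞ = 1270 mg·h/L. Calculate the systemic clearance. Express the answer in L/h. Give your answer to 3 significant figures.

1.54 L/h

CL = Dose / AUC = 1960 / 1270 = 1.543 L/h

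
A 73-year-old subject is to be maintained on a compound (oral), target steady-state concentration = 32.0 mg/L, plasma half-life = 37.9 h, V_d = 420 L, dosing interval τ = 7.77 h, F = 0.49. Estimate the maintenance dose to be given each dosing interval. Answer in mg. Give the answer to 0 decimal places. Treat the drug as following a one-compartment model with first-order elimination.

3898 mg

k = ln2 / t½ = 0.693147 / 37.9 = 0.01829 h⁻¹
CL = k × Vd = 0.01829 × 420 = 7.682 L/h
At steady state, F × (Dose/τ) = Css × CL.
Dose = Css × CL × τ / F = 32.0 × 7.682 × 7.77 / 0.49 = 3898 mg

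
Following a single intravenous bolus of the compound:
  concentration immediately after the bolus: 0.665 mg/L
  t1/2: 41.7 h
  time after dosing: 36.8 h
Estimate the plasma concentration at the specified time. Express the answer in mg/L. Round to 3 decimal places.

0.361 mg/L

k = ln2 / t½ = 0.693147 / 41.7 = 0.01662 h⁻¹
C = C₀ · e^(−k·t) = 0.6650 × e^(−0.01662 × 36.8)
  = 0.6650 × 0.5425 = 0.3608 mg/L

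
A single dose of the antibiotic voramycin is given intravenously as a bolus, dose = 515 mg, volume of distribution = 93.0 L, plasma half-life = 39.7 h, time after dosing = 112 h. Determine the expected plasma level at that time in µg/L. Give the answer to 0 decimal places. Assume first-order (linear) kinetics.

784 µg/L

C₀ = Dose / Vd = 515.0 / 93.0 = 5.538 mg/L
k = ln2 / t½ = 0.693147 / 39.7 = 0.01746 h⁻¹
C = C₀ · e^(−k·t) = 5.538 × e^(−0.01746 × 112)
  = 5.538 × 0.1415 = 0.7836 mg/L
Convert: 0.7836 mg/L × 1000 = 783.6 µg/L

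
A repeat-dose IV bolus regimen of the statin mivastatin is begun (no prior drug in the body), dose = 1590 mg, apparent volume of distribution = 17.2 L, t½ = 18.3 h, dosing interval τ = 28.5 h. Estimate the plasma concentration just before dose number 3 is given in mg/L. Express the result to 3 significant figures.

42.1 mg/L

C₀ per dose = Dose / Vd = 1590 / 17.2 = 92.44 mg/L
k = ln2 / t½ = 0.693147 / 18.3 = 0.03788 h⁻¹
Fraction remaining after one interval: r = e^(−kτ) = e^(−0.03788 × 28.5) = 0.3397
Before dose 3, 2 doses have been given (aged 1τ, 2τ).
C_trough = C₀ × (r + r²) = 92.44 × (0.3397 + 0.1154) = 42.07 mg/L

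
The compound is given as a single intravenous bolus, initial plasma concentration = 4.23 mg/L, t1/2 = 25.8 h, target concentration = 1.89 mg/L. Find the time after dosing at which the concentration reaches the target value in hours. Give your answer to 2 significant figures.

30 h

k = ln2 / t½ = 0.693147 / 25.8 = 0.02687 h⁻¹
t = ln(C₀ / C) / k = ln(4.230 / 1.89) / 0.02687
  = ln(2.238) / 0.02687 = 0.8056 / 0.02687 = 29.98 h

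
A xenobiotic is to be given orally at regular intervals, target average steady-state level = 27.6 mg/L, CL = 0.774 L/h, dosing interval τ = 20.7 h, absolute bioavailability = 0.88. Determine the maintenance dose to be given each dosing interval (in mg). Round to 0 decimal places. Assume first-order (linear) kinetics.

At steady state, F × (Dose/τ) = Css × CL.
Dose = Css × CL × τ / F = 27.6 × 0.7740 × 20.7 / 0.88 = 502.5 mg

503 mg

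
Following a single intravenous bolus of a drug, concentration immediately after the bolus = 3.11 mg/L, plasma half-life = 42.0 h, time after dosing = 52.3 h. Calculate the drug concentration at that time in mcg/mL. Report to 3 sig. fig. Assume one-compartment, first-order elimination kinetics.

1.31 mcg/mL

k = ln2 / t½ = 0.693147 / 42.0 = 0.01650 h⁻¹
C = C₀ · e^(−k·t) = 3.110 × e^(−0.01650 × 52.3)
  = 3.110 × 0.4219 = 1.312 mg/L
(1.312 mg/L = 1.312 mcg/mL)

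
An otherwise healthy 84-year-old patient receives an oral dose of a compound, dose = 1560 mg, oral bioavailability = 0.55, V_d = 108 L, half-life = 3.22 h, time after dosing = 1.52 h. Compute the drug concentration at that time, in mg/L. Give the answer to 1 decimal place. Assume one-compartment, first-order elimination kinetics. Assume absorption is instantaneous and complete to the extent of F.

Amount reaching circulation = F × Dose = 0.55 × 1560 = 858.0 mg
C₀ = F·Dose / Vd = 858.0 / 108 = 7.944 mg/L
k = ln2 / t½ = 0.693147 / 3.22 = 0.2153 h⁻¹
C = C₀ · e^(−k·t) = 7.944 × e^(−0.2153 × 1.52)
  = 7.944 × 0.7209 = 5.727 mg/L

5.7 mg/L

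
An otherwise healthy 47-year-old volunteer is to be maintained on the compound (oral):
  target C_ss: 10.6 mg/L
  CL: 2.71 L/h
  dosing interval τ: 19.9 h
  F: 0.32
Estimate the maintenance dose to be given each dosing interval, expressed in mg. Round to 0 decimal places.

1786 mg

At steady state, F × (Dose/τ) = Css × CL.
Dose = Css × CL × τ / F = 10.6 × 2.710 × 19.9 / 0.32 = 1786 mg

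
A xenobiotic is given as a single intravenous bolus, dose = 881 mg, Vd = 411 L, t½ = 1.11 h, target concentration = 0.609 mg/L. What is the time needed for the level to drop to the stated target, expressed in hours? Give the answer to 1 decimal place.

C₀ = Dose / Vd = 881.0 / 411 = 2.144 mg/L
k = ln2 / t½ = 0.693147 / 1.11 = 0.6245 h⁻¹
t = ln(C₀ / C) / k = ln(2.144 / 0.609) / 0.6245
  = ln(3.521) / 0.6245 = 1.259 / 0.6245 = 2.016 h

2.0 h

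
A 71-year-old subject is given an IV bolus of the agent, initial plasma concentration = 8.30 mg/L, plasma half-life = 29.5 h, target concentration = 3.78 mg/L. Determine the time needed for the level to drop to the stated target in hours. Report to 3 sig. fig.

33.5 h

k = ln2 / t½ = 0.693147 / 29.5 = 0.02350 h⁻¹
t = ln(C₀ / C) / k = ln(8.300 / 3.78) / 0.02350
  = ln(2.196) / 0.02350 = 0.7866 / 0.02350 = 33.47 h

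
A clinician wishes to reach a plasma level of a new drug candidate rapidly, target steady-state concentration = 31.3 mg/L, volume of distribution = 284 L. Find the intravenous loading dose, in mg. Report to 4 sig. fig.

LD = Css × Vd = 31.3 × 284 = 8889 mg

8889 mg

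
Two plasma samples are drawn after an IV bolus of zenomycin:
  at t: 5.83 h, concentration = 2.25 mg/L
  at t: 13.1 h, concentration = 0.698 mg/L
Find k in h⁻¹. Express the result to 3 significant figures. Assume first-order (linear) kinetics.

k = ln(C₁/C₂) / (t₂ − t₁) = ln(2.25/0.698) / (13.1 − 5.83)
  = 1.170 / 7.270 = 0.1609 h⁻¹

0.161 h⁻¹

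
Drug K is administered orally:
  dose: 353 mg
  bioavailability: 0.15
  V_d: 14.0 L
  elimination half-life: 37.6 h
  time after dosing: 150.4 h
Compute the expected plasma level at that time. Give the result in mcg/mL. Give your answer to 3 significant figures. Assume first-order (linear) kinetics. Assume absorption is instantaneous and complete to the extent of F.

Amount reaching circulation = F × Dose = 0.15 × 353.0 = 52.95 mg
C₀ = F·Dose / Vd = 52.95 / 14.0 = 3.782 mg/L
k = ln2 / t½ = 0.693147 / 37.6 = 0.01843 h⁻¹
t / t½ = 150.4 / 37.6 = 4 half-lives
C = C₀ × (1/2)^4 = 3.782 × 0.06250 = 0.2364 mg/L
(0.2364 mg/L = 0.2364 mcg/mL)

0.236 mcg/mL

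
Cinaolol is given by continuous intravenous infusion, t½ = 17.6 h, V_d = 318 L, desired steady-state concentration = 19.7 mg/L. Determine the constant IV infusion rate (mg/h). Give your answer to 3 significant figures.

247 mg/h

k = ln2 / t½ = 0.693147 / 17.6 = 0.03938 h⁻¹
CL = k × Vd = 0.03938 × 318 = 12.52 L/h
At steady state, infusion rate R₀ = Css × CL = 19.7 × 12.52 = 246.6 mg/h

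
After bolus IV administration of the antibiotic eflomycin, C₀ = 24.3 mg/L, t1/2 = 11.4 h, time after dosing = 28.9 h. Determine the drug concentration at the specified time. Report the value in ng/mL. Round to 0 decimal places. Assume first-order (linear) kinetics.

4192 ng/mL

k = ln2 / t½ = 0.693147 / 11.4 = 0.06080 h⁻¹
C = C₀ · e^(−k·t) = 24.30 × e^(−0.06080 × 28.9)
  = 24.30 × 0.1725 = 4.192 mg/L
Convert: 4.192 mg/L × 1000 = 4192 ng/mL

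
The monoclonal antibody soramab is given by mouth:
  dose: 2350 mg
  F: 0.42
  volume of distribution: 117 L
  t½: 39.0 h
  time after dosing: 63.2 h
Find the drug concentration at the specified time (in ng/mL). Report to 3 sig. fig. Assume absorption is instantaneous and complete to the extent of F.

2740 ng/mL

Amount reaching circulation = F × Dose = 0.42 × 2350 = 987.0 mg
C₀ = F·Dose / Vd = 987.0 / 117 = 8.436 mg/L
k = ln2 / t½ = 0.693147 / 39.0 = 0.01777 h⁻¹
C = C₀ · e^(−k·t) = 8.436 × e^(−0.01777 × 63.2)
  = 8.436 × 0.3253 = 2.744 mg/L
Convert: 2.744 mg/L × 1000 = 2744 ng/mL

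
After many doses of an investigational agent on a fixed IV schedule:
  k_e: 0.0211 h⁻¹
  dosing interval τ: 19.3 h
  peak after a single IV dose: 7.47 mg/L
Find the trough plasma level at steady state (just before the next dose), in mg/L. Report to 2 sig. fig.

15 mg/L

e^(−kτ) = e^(−0.02110 × 19.3) = 0.6655
Accumulation ratio R = 1 / (1 − e^(−kτ)) = 1 / (1 − 0.6655) = 2.990
Steady-state trough = C₀ × R × e^(−kτ) = 7.47 × 2.990 × 0.6655 = 14.86 mg/L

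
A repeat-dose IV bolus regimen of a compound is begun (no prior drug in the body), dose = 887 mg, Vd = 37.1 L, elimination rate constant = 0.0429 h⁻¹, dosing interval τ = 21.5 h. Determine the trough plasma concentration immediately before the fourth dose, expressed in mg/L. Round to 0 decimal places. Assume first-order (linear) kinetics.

C₀ per dose = Dose / Vd = 887 / 37.1 = 23.91 mg/L
Fraction remaining after one interval: r = e^(−kτ) = e^(−0.04290 × 21.5) = 0.3976
Before dose 4, 3 doses have been given (aged 1τ, 2τ, 3τ).
C_trough = C₀ × (r + r² + … + r^3) = C₀ × r(1−r^3)/(1−r)
        = 23.91 × 0.3976 × (1 − 0.06285) / (1 − 0.3976) = 14.79 mg/L

15 mg/L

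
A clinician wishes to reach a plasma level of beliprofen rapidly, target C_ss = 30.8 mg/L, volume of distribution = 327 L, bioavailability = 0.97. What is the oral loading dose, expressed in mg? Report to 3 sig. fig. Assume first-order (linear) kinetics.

LD = Css × Vd / F = 30.8 × 327 / 0.97 = 10380 mg

10400 mg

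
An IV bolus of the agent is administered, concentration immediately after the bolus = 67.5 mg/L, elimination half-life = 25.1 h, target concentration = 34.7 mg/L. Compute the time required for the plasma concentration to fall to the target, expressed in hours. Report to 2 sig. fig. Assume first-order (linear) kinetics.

k = ln2 / t½ = 0.693147 / 25.1 = 0.02762 h⁻¹
t = ln(C₀ / C) / k = ln(67.50 / 34.7) / 0.02762
  = ln(1.945) / 0.02762 = 0.6653 / 0.02762 = 24.09 h

24 h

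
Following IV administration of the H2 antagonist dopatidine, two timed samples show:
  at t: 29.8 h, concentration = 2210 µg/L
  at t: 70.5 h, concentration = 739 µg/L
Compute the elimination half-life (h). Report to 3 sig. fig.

k = ln(C₁/C₂) / (t₂ − t₁) = ln(2210/739) / (70.5 − 29.8)
  = 1.095 / 40.70 = 0.02690 h⁻¹
t½ = ln2 / k = 0.693147 / 0.02690 = 25.77 h

25.8 h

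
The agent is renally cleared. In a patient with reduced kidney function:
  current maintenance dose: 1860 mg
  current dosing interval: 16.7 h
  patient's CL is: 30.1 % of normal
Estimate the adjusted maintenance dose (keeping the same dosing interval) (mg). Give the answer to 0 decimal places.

To keep the same average steady-state level, dosing rate must scale with clearance.
CL ratio = 30.1 / 100 = 0.3010
New dose (same interval) = 1860 × 0.3010 = 559.9 mg

560 mg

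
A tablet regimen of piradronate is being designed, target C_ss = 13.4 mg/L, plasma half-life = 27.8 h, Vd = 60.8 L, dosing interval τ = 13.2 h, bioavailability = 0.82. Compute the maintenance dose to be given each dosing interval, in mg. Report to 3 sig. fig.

k = ln2 / t½ = 0.693147 / 27.8 = 0.02493 h⁻¹
CL = k × Vd = 0.02493 × 60.8 = 1.516 L/h
At steady state, F × (Dose/τ) = Css × CL.
Dose = Css × CL × τ / F = 13.4 × 1.516 × 13.2 / 0.82 = 327.0 mg

327 mg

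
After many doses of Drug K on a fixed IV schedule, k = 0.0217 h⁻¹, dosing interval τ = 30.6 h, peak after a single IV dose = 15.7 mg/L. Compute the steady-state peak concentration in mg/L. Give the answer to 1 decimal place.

e^(−kτ) = e^(−0.02170 × 30.6) = 0.5148
Accumulation ratio R = 1 / (1 − e^(−kτ)) = 1 / (1 − 0.5148) = 2.061
Steady-state peak = C₀ × R = 15.7 × 2.061 = 32.36 mg/L

32.4 mg/L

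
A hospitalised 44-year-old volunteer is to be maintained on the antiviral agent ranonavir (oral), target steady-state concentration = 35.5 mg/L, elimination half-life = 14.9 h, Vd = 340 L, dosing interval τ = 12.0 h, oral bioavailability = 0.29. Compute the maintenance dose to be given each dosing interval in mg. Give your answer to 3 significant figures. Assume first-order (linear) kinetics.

23200 mg

k = ln2 / t½ = 0.693147 / 14.9 = 0.04652 h⁻¹
CL = k × Vd = 0.04652 × 340 = 15.82 L/h
At steady state, F × (Dose/τ) = Css × CL.
Dose = Css × CL × τ / F = 35.5 × 15.82 × 12.0 / 0.29 = 23240 mg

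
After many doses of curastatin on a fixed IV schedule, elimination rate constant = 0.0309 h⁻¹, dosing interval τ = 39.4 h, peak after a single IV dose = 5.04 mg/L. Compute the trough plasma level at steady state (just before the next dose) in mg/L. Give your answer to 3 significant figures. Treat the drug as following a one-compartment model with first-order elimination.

e^(−kτ) = e^(−0.03090 × 39.4) = 0.2960
Accumulation ratio R = 1 / (1 − e^(−kτ)) = 1 / (1 − 0.2960) = 1.420
Steady-state trough = C₀ × R × e^(−kτ) = 5.04 × 1.420 × 0.2960 = 2.118 mg/L

2.12 mg/L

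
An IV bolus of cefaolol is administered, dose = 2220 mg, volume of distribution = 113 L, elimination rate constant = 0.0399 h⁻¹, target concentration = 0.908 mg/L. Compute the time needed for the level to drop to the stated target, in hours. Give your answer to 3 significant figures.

C₀ = Dose / Vd = 2220 / 113 = 19.65 mg/L
t = ln(C₀ / C) / k = ln(19.65 / 0.908) / 0.03990
  = ln(21.64) / 0.03990 = 3.075 / 0.03990 = 77.07 h

77.1 h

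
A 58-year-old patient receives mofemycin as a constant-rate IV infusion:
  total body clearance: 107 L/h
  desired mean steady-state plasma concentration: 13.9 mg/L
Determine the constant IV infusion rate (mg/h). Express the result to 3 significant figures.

1490 mg/h

At steady state, infusion rate R₀ = Css × CL = 13.9 × 107.0 = 1487 mg/h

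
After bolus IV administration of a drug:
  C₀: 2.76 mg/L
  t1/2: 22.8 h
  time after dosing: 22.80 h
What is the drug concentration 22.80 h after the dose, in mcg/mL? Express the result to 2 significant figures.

k = ln2 / t½ = 0.693147 / 22.8 = 0.03040 h⁻¹
t / t½ = 22.80 / 22.8 = 1 half-lives
C = C₀ × (1/2)^1 = 2.760 × 0.5000 = 1.380 mg/L
(1.380 mg/L = 1.380 mcg/mL)

1.4 mcg/mL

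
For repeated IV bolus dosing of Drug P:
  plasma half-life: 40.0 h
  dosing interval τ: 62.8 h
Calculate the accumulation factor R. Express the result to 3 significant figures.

1.51

k = ln2 / t½ = 0.693147 / 40.0 = 0.01733 h⁻¹
e^(−kτ) = e^(−0.01733 × 62.8) = 0.3368
Accumulation ratio R = 1 / (1 − e^(−kτ)) = 1 / (1 − 0.3368) = 1.508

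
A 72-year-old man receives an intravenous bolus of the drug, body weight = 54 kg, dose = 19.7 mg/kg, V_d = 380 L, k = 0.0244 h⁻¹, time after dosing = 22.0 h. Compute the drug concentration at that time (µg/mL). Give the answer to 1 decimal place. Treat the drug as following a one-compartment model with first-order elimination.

Total dose = 19.7 × 54 = 1064 mg
C₀ = Dose / Vd = 1064 / 380 = 2.800 mg/L
C = C₀ · e^(−k·t) = 2.800 × e^(−0.02440 × 22.0)
  = 2.800 × 0.5846 = 1.637 mg/L
(1.637 mg/L = 1.637 µg/mL)

1.6 µg/mL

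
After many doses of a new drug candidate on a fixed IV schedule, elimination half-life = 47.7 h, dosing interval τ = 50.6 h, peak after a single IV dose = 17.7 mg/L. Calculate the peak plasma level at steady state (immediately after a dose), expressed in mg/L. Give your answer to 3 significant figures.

34.0 mg/L

k = ln2 / t½ = 0.693147 / 47.7 = 0.01453 h⁻¹
e^(−kτ) = e^(−0.01453 × 50.6) = 0.4794
Accumulation ratio R = 1 / (1 − e^(−kτ)) = 1 / (1 − 0.4794) = 1.921
Steady-state peak = C₀ × R = 17.7 × 1.921 = 34.00 mg/L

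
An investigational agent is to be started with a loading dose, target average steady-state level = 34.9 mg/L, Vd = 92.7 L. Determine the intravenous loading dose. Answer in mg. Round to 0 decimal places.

LD = Css × Vd = 34.9 × 92.7 = 3235 mg

3235 mg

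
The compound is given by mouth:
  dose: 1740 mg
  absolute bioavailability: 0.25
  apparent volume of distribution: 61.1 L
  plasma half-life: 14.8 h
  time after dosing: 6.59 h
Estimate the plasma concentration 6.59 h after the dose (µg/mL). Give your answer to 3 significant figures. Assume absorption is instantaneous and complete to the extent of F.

5.23 µg/mL

Amount reaching circulation = F × Dose = 0.25 × 1740 = 435.0 mg
C₀ = F·Dose / Vd = 435.0 / 61.1 = 7.119 mg/L
k = ln2 / t½ = 0.693147 / 14.8 = 0.04683 h⁻¹
C = C₀ · e^(−k·t) = 7.119 × e^(−0.04683 × 6.59)
  = 7.119 × 0.7345 = 5.229 mg/L
(5.229 mg/L = 5.229 µg/mL)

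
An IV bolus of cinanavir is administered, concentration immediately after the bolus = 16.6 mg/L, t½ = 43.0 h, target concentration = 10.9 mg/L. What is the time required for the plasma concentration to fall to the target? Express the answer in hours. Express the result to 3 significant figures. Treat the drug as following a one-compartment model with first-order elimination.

k = ln2 / t½ = 0.693147 / 43.0 = 0.01612 h⁻¹
t = ln(C₀ / C) / k = ln(16.60 / 10.9) / 0.01612
  = ln(1.523) / 0.01612 = 0.4207 / 0.01612 = 26.10 h

26.1 h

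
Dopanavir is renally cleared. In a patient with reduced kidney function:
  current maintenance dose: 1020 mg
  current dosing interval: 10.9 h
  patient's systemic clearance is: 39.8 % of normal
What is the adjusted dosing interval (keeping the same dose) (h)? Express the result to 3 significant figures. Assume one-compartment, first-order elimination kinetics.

To keep the same average steady-state level, dosing rate must scale with clearance.
CL ratio = 39.8 / 100 = 0.3980
New interval (same dose) = 10.9 / 0.3980 = 27.39 h

27.4 h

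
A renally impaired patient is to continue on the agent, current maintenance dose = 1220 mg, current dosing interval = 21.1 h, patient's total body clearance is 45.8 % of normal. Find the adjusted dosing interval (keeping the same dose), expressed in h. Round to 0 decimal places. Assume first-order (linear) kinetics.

46 h

To keep the same average steady-state level, dosing rate must scale with clearance.
CL ratio = 45.8 / 100 = 0.4580
New interval (same dose) = 21.1 / 0.4580 = 46.07 h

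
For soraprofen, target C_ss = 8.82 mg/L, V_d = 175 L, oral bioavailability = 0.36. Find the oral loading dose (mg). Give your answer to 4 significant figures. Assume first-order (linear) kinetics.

LD = Css × Vd / F = 8.82 × 175 / 0.36 = 4288 mg

4288 mg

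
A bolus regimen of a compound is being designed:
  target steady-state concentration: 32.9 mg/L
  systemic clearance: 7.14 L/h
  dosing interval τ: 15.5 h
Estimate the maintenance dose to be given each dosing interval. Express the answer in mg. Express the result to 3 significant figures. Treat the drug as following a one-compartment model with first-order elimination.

At steady state, Dose/τ = Css × CL.
Dose = Css × CL × τ = 32.9 × 7.140 × 15.5 = 3641 mg

3640 mg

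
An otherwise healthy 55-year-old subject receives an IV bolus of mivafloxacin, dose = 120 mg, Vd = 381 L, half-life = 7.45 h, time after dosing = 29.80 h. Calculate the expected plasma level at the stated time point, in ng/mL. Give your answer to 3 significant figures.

19.7 ng/mL

C₀ = Dose / Vd = 120.0 / 381 = 0.3150 mg/L
k = ln2 / t½ = 0.693147 / 7.45 = 0.09304 h⁻¹
t / t½ = 29.80 / 7.45 = 4 half-lives
C = C₀ × (1/2)^4 = 0.3150 × 0.06250 = 0.01969 mg/L
Convert: 0.01969 mg/L × 1000 = 19.69 ng/mL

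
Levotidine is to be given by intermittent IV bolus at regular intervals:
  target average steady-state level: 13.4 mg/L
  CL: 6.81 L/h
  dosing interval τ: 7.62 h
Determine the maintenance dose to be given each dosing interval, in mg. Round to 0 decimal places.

At steady state, Dose/τ = Css × CL.
Dose = Css × CL × τ = 13.4 × 6.810 × 7.62 = 695.4 mg

695 mg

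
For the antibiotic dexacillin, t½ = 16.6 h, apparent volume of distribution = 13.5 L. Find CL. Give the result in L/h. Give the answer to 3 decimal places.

k = ln2 / t½ = 0.693147 / 16.6 = 0.04176 h⁻¹
CL = k × Vd = 0.04176 × 13.5 = 0.5638 L/h

0.564 L/h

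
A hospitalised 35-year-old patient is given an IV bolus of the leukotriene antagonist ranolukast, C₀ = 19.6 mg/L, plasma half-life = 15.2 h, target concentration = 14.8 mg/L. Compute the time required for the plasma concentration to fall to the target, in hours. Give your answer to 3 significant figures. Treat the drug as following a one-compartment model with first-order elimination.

6.16 h

k = ln2 / t½ = 0.693147 / 15.2 = 0.04560 h⁻¹
t = ln(C₀ / C) / k = ln(19.60 / 14.8) / 0.04560
  = ln(1.324) / 0.04560 = 0.2807 / 0.04560 = 6.156 h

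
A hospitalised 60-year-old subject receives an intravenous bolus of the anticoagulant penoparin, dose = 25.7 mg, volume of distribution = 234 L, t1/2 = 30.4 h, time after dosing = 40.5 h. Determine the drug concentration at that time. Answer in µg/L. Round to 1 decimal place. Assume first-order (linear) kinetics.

43.6 µg/L

C₀ = Dose / Vd = 25.70 / 234 = 0.1098 mg/L
k = ln2 / t½ = 0.693147 / 30.4 = 0.02280 h⁻¹
C = C₀ · e^(−k·t) = 0.1098 × e^(−0.02280 × 40.5)
  = 0.1098 × 0.3972 = 0.04361 mg/L
Convert: 0.04361 mg/L × 1000 = 43.61 µg/L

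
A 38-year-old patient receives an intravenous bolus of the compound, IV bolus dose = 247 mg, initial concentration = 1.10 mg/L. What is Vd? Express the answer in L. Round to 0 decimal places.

Vd = Dose / C₀ = 247.0 / 1.10 = 224.5 L

225 L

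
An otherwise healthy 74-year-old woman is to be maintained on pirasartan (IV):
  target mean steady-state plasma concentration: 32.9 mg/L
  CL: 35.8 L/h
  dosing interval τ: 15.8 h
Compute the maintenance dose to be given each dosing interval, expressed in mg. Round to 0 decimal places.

At steady state, Dose/τ = Css × CL.
Dose = Css × CL × τ = 32.9 × 35.80 × 15.8 = 18610 mg

18610 mg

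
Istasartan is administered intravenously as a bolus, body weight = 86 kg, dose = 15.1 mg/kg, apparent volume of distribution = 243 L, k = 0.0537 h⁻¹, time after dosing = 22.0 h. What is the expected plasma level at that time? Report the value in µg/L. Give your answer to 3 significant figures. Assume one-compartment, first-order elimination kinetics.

Total dose = 15.1 × 86 = 1299 mg
C₀ = Dose / Vd = 1299 / 243 = 5.346 mg/L
C = C₀ · e^(−k·t) = 5.346 × e^(−0.05370 × 22.0)
  = 5.346 × 0.3068 = 1.640 mg/L
Convert: 1.640 mg/L × 1000 = 1640 µg/L

1640 µg/L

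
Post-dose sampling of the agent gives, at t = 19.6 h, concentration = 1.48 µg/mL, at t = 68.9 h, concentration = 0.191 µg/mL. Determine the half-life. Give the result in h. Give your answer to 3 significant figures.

k = ln(C₁/C₂) / (t₂ − t₁) = ln(1.48/0.191) / (68.9 − 19.6)
  = 2.048 / 49.30 = 0.04154 h⁻¹
t½ = ln2 / k = 0.693147 / 0.04154 = 16.69 h

16.7 h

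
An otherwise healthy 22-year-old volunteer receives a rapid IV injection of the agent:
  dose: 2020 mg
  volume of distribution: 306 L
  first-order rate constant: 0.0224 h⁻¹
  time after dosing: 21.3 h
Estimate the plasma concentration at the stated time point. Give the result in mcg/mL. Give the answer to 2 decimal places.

4.10 mcg/mL

C₀ = Dose / Vd = 2020 / 306 = 6.601 mg/L
C = C₀ · e^(−k·t) = 6.601 × e^(−0.02240 × 21.3)
  = 6.601 × 0.6206 = 4.097 mg/L
(4.097 mg/L = 4.097 mcg/mL)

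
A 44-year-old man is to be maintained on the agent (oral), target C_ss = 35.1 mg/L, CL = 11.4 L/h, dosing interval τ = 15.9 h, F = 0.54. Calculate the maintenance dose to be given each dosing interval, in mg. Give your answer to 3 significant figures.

At steady state, F × (Dose/τ) = Css × CL.
Dose = Css × CL × τ / F = 35.1 × 11.40 × 15.9 / 0.54 = 11780 mg

11800 mg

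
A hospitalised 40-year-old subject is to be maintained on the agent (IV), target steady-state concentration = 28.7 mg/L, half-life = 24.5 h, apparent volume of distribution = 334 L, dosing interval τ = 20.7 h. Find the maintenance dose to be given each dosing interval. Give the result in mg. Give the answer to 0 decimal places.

k = ln2 / t½ = 0.693147 / 24.5 = 0.02829 h⁻¹
CL = k × Vd = 0.02829 × 334 = 9.449 L/h
At steady state, Dose/τ = Css × CL.
Dose = Css × CL × τ = 28.7 × 9.449 × 20.7 = 5614 mg

5614 mg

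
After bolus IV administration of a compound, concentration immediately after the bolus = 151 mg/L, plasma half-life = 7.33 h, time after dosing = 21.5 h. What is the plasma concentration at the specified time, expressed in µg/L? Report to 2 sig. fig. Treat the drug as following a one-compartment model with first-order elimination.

20000 µg/L

k = ln2 / t½ = 0.693147 / 7.33 = 0.09456 h⁻¹
C = C₀ · e^(−k·t) = 151.0 × e^(−0.09456 × 21.5)
  = 151.0 × 0.1309 = 19.77 mg/L
Convert: 19.77 mg/L × 1000 = 19770 µg/L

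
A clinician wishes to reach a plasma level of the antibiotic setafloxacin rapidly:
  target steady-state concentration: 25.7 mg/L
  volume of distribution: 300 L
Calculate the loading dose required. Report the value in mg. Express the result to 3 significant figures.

7710 mg

LD = Css × Vd = 25.7 × 300 = 7710 mg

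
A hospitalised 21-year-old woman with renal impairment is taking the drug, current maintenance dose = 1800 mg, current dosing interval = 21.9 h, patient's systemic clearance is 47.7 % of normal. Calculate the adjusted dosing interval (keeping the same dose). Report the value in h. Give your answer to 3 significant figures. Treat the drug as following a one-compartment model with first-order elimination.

45.9 h

To keep the same average steady-state level, dosing rate must scale with clearance.
CL ratio = 47.7 / 100 = 0.4770
New interval (same dose) = 21.9 / 0.4770 = 45.91 h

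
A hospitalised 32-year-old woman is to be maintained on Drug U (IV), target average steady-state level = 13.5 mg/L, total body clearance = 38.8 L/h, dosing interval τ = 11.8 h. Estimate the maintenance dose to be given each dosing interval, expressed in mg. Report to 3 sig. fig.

At steady state, Dose/τ = Css × CL.
Dose = Css × CL × τ = 13.5 × 38.80 × 11.8 = 6181 mg

6180 mg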